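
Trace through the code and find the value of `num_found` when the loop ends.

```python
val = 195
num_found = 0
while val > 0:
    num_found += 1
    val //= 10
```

Let's trace through this code step by step.

Initialize: val = 195
Initialize: num_found = 0
Entering loop: while val > 0:
After iteration 1: val = 19, num_found = 1
After iteration 2: val = 1, num_found = 2
After iteration 3: val = 0, num_found = 3
Loop ends.

Final answer: 3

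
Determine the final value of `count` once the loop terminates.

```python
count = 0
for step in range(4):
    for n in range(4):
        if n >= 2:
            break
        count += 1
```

Let's trace through this code step by step.

Initialize: count = 0
Entering loop: for step in range(4):
After iteration 1: step = 0, count = 2
After iteration 2: step = 1, count = 4
After iteration 3: step = 2, count = 6
After iteration 4: step = 3, count = 8
Loop ends.

Final answer: 8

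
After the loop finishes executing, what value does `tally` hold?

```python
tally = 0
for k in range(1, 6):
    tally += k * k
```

Let's trace through this code step by step.

Initialize: tally = 0
Entering loop: for k in range(1, 6):
After iteration 1: k = 1, tally = 1
After iteration 2: k = 2, tally = 5
After iteration 3: k = 3, tally = 14
After iteration 4: k = 4, tally = 30
After iteration 5: k = 5, tally = 55
Loop ends.

Final answer: 55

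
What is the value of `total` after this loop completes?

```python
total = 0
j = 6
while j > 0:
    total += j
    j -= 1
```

Let's trace through this code step by step.

Initialize: total = 0
Initialize: j = 6
Entering loop: while j > 0:
After iteration 1: total = 6, j = 5
After iteration 2: total = 11, j = 4
After iteration 3: total = 15, j = 3
After iteration 4: total = 18, j = 2
After iteration 5: total = 20, j = 1
After iteration 6: total = 21, j = 0
Loop ends.

Final answer: 21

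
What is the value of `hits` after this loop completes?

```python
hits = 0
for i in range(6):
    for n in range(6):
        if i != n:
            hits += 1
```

Let's trace through this code step by step.

Initialize: hits = 0
Entering loop: for i in range(6):
After iteration 1: i = 0, hits = 5
After iteration 2: i = 1, hits = 10
After iteration 3: i = 2, hits = 15
After iteration 4: i = 3, hits = 20
After iteration 5: i = 4, hits = 25
After iteration 6: i = 5, hits = 30
Loop ends.

Final answer: 30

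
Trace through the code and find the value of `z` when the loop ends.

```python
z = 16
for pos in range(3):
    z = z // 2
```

Let's trace through this code step by step.

Initialize: z = 16
Entering loop: for pos in range(3):
After iteration 1: pos = 0, z = 8
After iteration 2: pos = 1, z = 4
After iteration 3: pos = 2, z = 2
Loop ends.

Final answer: 2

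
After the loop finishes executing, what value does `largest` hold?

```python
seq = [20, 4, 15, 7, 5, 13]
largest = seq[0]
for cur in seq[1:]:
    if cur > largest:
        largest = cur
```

Let's trace through this code step by step.

Initialize: seq = [20, 4, 15, 7, 5, 13]
Initialize: largest = 20
Entering loop: for cur in seq[1:]:
After iteration 1: cur = 4, largest = 20
After iteration 2: cur = 15, largest = 20
After iteration 3: cur = 7, largest = 20
After iteration 4: cur = 5, largest = 20
After iteration 5: cur = 13, largest = 20
Loop ends.

Final answer: 20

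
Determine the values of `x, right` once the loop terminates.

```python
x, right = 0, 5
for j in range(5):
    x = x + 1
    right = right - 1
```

Let's trace through this code step by step.

Initialize: x = 0
Initialize: right = 5
Entering loop: for j in range(5):
After iteration 1: j = 0, x = 1, right = 4
After iteration 2: j = 1, x = 2, right = 3
After iteration 3: j = 2, x = 3, right = 2
After iteration 4: j = 3, x = 4, right = 1
After iteration 5: j = 4, x = 5, right = 0
Loop ends.

Final answer: 5, 0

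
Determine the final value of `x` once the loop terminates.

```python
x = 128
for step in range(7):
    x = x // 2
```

Let's trace through this code step by step.

Initialize: x = 128
Entering loop: for step in range(7):
After iteration 1: step = 0, x = 64
After iteration 2: step = 1, x = 32
After iteration 3: step = 2, x = 16
After iteration 4: step = 3, x = 8
After iteration 5: step = 4, x = 4
After iteration 6: step = 5, x = 2
After iteration 7: step = 6, x = 1
Loop ends.

Final answer: 1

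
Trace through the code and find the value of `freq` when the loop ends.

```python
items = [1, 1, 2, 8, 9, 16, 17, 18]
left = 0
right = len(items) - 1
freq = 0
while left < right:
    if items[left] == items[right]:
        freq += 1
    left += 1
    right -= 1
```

Let's trace through this code step by step.

Initialize: items = [1, 1, 2, 8, 9, 16, 17, 18]
Initialize: left = 0
Initialize: right = 7
Initialize: freq = 0
Entering loop: while left < right:
After iteration 1: left = 1, right = 6, freq = 0
After iteration 2: left = 2, right = 5, freq = 0
After iteration 3: left = 3, right = 4, freq = 0
After iteration 4: left = 4, right = 3, freq = 0
Loop ends.

Final answer: 0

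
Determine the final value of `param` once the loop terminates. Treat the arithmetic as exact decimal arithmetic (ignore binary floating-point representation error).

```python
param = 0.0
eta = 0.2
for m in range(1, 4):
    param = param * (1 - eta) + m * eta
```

Let's trace through this code step by step.

Initialize: param = 0.0
Initialize: eta = 0.2
Entering loop: for m in range(1, 4):
After iteration 1: m = 1, param = 0.2
After iteration 2: m = 2, param = 0.56
After iteration 3: m = 3, param = 1.048
Loop ends.

Final answer: 1.048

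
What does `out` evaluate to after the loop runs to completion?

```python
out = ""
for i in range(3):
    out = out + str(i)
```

Let's trace through this code step by step.

Initialize: out = ''
Entering loop: for i in range(3):
After iteration 1: i = 0, out = '0'
After iteration 2: i = 1, out = '01'
After iteration 3: i = 2, out = '012'
Loop ends.

Final answer: '012'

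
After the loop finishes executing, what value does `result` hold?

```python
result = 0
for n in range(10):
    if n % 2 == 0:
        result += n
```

Let's trace through this code step by step.

Initialize: result = 0
Entering loop: for n in range(10):
After iteration 1: n = 0, result = 0
After iteration 2: n = 1, result = 0
After iteration 3: n = 2, result = 2
After iteration 4: n = 3, result = 2
After iteration 5: n = 4, result = 6
After iteration 6: n = 5, result = 6
After iteration 7: n = 6, result = 12
After iteration 8: n = 7, result = 12
After iteration 9: n = 8, result = 20
After iteration 10: n = 9, result = 20
Loop ends.

Final answer: 20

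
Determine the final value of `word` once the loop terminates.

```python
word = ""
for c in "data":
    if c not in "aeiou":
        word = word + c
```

Let's trace through this code step by step.

Initialize: word = ''
Entering loop: for c in "data":
After iteration 1: c = 'd', word = 'd'
After iteration 2: c = 'a', word = 'd'
After iteration 3: c = 't', word = 'dt'
After iteration 4: c = 'a', word = 'dt'
Loop ends.

Final answer: 'dt'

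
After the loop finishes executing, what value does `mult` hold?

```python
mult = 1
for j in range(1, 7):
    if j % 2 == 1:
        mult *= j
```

Let's trace through this code step by step.

Initialize: mult = 1
Entering loop: for j in range(1, 7):
After iteration 1: j = 1, mult = 1
After iteration 2: j = 2, mult = 1
After iteration 3: j = 3, mult = 3
After iteration 4: j = 4, mult = 3
After iteration 5: j = 5, mult = 15
After iteration 6: j = 6, mult = 15
Loop ends.

Final answer: 15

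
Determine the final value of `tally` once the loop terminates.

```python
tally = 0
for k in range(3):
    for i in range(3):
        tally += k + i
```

Let's trace through this code step by step.

Initialize: tally = 0
Entering loop: for k in range(3):
After iteration 1: k = 0, tally = 3
After iteration 2: k = 1, tally = 9
After iteration 3: k = 2, tally = 18
Loop ends.

Final answer: 18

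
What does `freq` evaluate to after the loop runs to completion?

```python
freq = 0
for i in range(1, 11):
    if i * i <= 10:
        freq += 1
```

Let's trace through this code step by step.

Initialize: freq = 0
Entering loop: for i in range(1, 11):
After iteration 1: i = 1, freq = 1
After iteration 2: i = 2, freq = 2
After iteration 3: i = 3, freq = 3
After iteration 4: i = 4, freq = 3
After iteration 5: i = 5, freq = 3
After iteration 6: i = 6, freq = 3
After iteration 7: i = 7, freq = 3
After iteration 8: i = 8, freq = 3
After iteration 9: i = 9, freq = 3
After iteration 10: i = 10, freq = 3
Loop ends.

Final answer: 3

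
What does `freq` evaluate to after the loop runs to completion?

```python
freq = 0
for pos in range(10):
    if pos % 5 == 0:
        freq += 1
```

Let's trace through this code step by step.

Initialize: freq = 0
Entering loop: for pos in range(10):
After iteration 1: pos = 0, freq = 1
After iteration 2: pos = 1, freq = 1
After iteration 3: pos = 2, freq = 1
After iteration 4: pos = 3, freq = 1
After iteration 5: pos = 4, freq = 1
After iteration 6: pos = 5, freq = 2
After iteration 7: pos = 6, freq = 2
After iteration 8: pos = 7, freq = 2
After iteration 9: pos = 8, freq = 2
After iteration 10: pos = 9, freq = 2
Loop ends.

Final answer: 2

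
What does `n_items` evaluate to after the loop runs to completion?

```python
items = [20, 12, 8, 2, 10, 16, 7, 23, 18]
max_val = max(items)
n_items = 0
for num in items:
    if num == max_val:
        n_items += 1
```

Let's trace through this code step by step.

Initialize: items = [20, 12, 8, 2, 10, 16, 7, 23, 18]
Initialize: max_val = 23
Initialize: n_items = 0
Entering loop: for num in items:
After iteration 1: num = 20, n_items = 0
After iteration 2: num = 12, n_items = 0
After iteration 3: num = 8, n_items = 0
After iteration 4: num = 2, n_items = 0
After iteration 5: num = 10, n_items = 0
After iteration 6: num = 16, n_items = 0
After iteration 7: num = 7, n_items = 0
After iteration 8: num = 23, n_items = 1
After iteration 9: num = 18, n_items = 1
Loop ends.

Final answer: 1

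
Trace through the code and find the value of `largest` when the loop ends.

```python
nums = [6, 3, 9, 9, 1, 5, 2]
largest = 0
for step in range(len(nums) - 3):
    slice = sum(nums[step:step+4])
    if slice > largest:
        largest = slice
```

Let's trace through this code step by step.

Initialize: nums = [6, 3, 9, 9, 1, 5, 2]
Initialize: largest = 0
Entering loop: for step in range(len(nums) - 3):
After iteration 1: step = 0, largest = 27, slice = 27
After iteration 2: step = 1, largest = 27, slice = 22
After iteration 3: step = 2, largest = 27, slice = 24
After iteration 4: step = 3, largest = 27, slice = 17
Loop ends.

Final answer: 27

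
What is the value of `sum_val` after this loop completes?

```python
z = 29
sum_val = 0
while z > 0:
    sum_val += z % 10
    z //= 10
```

Let's trace through this code step by step.

Initialize: z = 29
Initialize: sum_val = 0
Entering loop: while z > 0:
After iteration 1: z = 2, sum_val = 9
After iteration 2: z = 0, sum_val = 11
Loop ends.

Final answer: 11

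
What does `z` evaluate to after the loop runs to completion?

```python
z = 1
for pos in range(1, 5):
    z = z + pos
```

Let's trace through this code step by step.

Initialize: z = 1
Entering loop: for pos in range(1, 5):
After iteration 1: pos = 1, z = 2
After iteration 2: pos = 2, z = 4
After iteration 3: pos = 3, z = 7
After iteration 4: pos = 4, z = 11
Loop ends.

Final answer: 11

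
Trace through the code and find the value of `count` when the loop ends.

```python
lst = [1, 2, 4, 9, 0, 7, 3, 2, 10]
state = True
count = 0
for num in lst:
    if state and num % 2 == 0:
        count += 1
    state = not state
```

Let's trace through this code step by step.

Initialize: lst = [1, 2, 4, 9, 0, 7, 3, 2, 10]
Initialize: state = True
Initialize: count = 0
Entering loop: for num in lst:
After iteration 1: num = 1, state = False, count = 0
After iteration 2: num = 2, state = True, count = 0
After iteration 3: num = 4, state = False, count = 1
After iteration 4: num = 9, state = True, count = 1
After iteration 5: num = 0, state = False, count = 2
After iteration 6: num = 7, state = True, count = 2
After iteration 7: num = 3, state = False, count = 2
After iteration 8: num = 2, state = True, count = 2
After iteration 9: num = 10, state = False, count = 3
Loop ends.

Final answer: 3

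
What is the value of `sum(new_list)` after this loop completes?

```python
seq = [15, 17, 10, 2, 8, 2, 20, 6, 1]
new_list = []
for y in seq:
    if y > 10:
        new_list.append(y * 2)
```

Let's trace through this code step by step.

Initialize: seq = [15, 17, 10, 2, 8, 2, 20, 6, 1]
Initialize: new_list = []
Entering loop: for y in seq:
After iteration 1: y = 15, new_list = [30]
After iteration 2: y = 17, new_list = [30, 34]
After iteration 3: y = 10, new_list = [30, 34]
After iteration 4: y = 2, new_list = [30, 34]
After iteration 5: y = 8, new_list = [30, 34]
After iteration 6: y = 2, new_list = [30, 34]
After iteration 7: y = 20, new_list = [30, 34, 40]
After iteration 8: y = 6, new_list = [30, 34, 40]
After iteration 9: y = 1, new_list = [30, 34, 40]
Loop ends.
sum(new_list) = 104

Final answer: 104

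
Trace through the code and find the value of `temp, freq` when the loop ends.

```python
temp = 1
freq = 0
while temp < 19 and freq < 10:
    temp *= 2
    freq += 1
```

Let's trace through this code step by step.

Initialize: temp = 1
Initialize: freq = 0
Entering loop: while temp < 19 and freq < 10:
After iteration 1: temp = 2, freq = 1
After iteration 2: temp = 4, freq = 2
After iteration 3: temp = 8, freq = 3
After iteration 4: temp = 16, freq = 4
After iteration 5: temp = 32, freq = 5
Loop ends.

Final answer: 32, 5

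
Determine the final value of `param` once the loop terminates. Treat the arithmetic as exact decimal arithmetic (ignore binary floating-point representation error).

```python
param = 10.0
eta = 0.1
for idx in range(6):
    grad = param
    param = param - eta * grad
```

Let's trace through this code step by step.

Initialize: param = 10.0
Initialize: eta = 0.1
Entering loop: for idx in range(6):
After iteration 1: idx = 0, param = 9.0, grad = 10.0
After iteration 2: idx = 1, param = 8.1, grad = 9.0
After iteration 3: idx = 2, param = 7.29, grad = 8.1
After iteration 4: idx = 3, param = 6.561, grad = 7.29
After iteration 5: idx = 4, param = 5.9049, grad = 6.561
After iteration 6: idx = 5, param = 5.31441, grad = 5.9049
Loop ends.

Final answer: 5.31441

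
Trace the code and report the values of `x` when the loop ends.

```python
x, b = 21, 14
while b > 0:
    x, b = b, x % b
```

Let's trace through this code step by step.

Initialize: x = 21
Initialize: b = 14
Entering loop: while b > 0:
After iteration 1: x = 14, b = 7
After iteration 2: x = 7, b = 0
Loop ends.

Final answer: 7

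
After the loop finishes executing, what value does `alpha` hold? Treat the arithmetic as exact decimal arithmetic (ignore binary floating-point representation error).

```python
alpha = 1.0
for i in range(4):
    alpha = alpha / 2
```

Let's trace through this code step by step.

Initialize: alpha = 1.0
Entering loop: for i in range(4):
After iteration 1: i = 0, alpha = 0.5
After iteration 2: i = 1, alpha = 0.25
After iteration 3: i = 2, alpha = 0.125
After iteration 4: i = 3, alpha = 0.0625
Loop ends.

Final answer: 0.0625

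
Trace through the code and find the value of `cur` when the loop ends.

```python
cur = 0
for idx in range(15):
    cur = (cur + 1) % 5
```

Let's trace through this code step by step.

Initialize: cur = 0
Entering loop: for idx in range(15):
After iteration 1: idx = 0, cur = 1
After iteration 2: idx = 1, cur = 2
After iteration 3: idx = 2, cur = 3
After iteration 4: idx = 3, cur = 4
After iteration 5: idx = 4, cur = 0
After iteration 6: idx = 5, cur = 1
After iteration 7: idx = 6, cur = 2
After iteration 8: idx = 7, cur = 3
After iteration 9: idx = 8, cur = 4
After iteration 10: idx = 9, cur = 0
After iteration 11: idx = 10, cur = 1
After iteration 12: idx = 11, cur = 2
After iteration 13: idx = 12, cur = 3
After iteration 14: idx = 13, cur = 4
After iteration 15: idx = 14, cur = 0
Loop ends.

Final answer: 0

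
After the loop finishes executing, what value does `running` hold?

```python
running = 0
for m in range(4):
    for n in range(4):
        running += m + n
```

Let's trace through this code step by step.

Initialize: running = 0
Entering loop: for m in range(4):
After iteration 1: m = 0, running = 6
After iteration 2: m = 1, running = 16
After iteration 3: m = 2, running = 30
After iteration 4: m = 3, running = 48
Loop ends.

Final answer: 48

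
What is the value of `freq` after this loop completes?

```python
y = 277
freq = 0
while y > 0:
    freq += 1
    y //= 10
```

Let's trace through this code step by step.

Initialize: y = 277
Initialize: freq = 0
Entering loop: while y > 0:
After iteration 1: y = 27, freq = 1
After iteration 2: y = 2, freq = 2
After iteration 3: y = 0, freq = 3
Loop ends.

Final answer: 3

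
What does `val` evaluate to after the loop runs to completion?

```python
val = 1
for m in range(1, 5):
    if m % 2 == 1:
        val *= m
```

Let's trace through this code step by step.

Initialize: val = 1
Entering loop: for m in range(1, 5):
After iteration 1: m = 1, val = 1
After iteration 2: m = 2, val = 1
After iteration 3: m = 3, val = 3
After iteration 4: m = 4, val = 3
Loop ends.

Final answer: 3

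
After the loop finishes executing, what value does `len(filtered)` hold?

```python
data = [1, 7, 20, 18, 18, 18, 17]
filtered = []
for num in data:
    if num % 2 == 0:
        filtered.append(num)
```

Let's trace through this code step by step.

Initialize: data = [1, 7, 20, 18, 18, 18, 17]
Initialize: filtered = []
Entering loop: for num in data:
After iteration 1: num = 1, filtered = []
After iteration 2: num = 7, filtered = []
After iteration 3: num = 20, filtered = [20]
After iteration 4: num = 18, filtered = [20, 18]
After iteration 5: num = 18, filtered = [20, 18, 18]
After iteration 6: num = 18, filtered = [20, 18, 18, 18]
After iteration 7: num = 17, filtered = [20, 18, 18, 18]
Loop ends.
len(filtered) = 4

Final answer: 4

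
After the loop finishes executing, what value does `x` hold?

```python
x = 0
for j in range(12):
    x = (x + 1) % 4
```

Let's trace through this code step by step.

Initialize: x = 0
Entering loop: for j in range(12):
After iteration 1: j = 0, x = 1
After iteration 2: j = 1, x = 2
After iteration 3: j = 2, x = 3
After iteration 4: j = 3, x = 0
After iteration 5: j = 4, x = 1
After iteration 6: j = 5, x = 2
After iteration 7: j = 6, x = 3
After iteration 8: j = 7, x = 0
After iteration 9: j = 8, x = 1
After iteration 10: j = 9, x = 2
After iteration 11: j = 10, x = 3
After iteration 12: j = 11, x = 0
Loop ends.

Final answer: 0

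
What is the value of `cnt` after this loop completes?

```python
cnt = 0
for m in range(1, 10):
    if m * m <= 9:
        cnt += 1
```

Let's trace through this code step by step.

Initialize: cnt = 0
Entering loop: for m in range(1, 10):
After iteration 1: m = 1, cnt = 1
After iteration 2: m = 2, cnt = 2
After iteration 3: m = 3, cnt = 3
After iteration 4: m = 4, cnt = 3
After iteration 5: m = 5, cnt = 3
After iteration 6: m = 6, cnt = 3
After iteration 7: m = 7, cnt = 3
After iteration 8: m = 8, cnt = 3
After iteration 9: m = 9, cnt = 3
Loop ends.

Final answer: 3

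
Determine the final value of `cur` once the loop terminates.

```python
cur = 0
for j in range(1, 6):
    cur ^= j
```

Let's trace through this code step by step.

Initialize: cur = 0
Entering loop: for j in range(1, 6):
After iteration 1: j = 1, cur = 1
After iteration 2: j = 2, cur = 3
After iteration 3: j = 3, cur = 0
After iteration 4: j = 4, cur = 4
After iteration 5: j = 5, cur = 1
Loop ends.

Final answer: 1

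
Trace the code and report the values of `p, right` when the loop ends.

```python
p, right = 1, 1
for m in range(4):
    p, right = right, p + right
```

Let's trace through this code step by step.

Initialize: p = 1
Initialize: right = 1
Entering loop: for m in range(4):
After iteration 1: m = 0, p = 1, right = 2
After iteration 2: m = 1, p = 2, right = 3
After iteration 3: m = 2, p = 3, right = 5
After iteration 4: m = 3, p = 5, right = 8
Loop ends.

Final answer: 5, 8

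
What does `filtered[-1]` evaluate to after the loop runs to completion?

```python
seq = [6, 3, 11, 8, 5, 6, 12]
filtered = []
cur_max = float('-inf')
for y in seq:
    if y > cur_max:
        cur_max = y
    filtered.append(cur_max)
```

Let's trace through this code step by step.

Initialize: seq = [6, 3, 11, 8, 5, 6, 12]
Initialize: filtered = []
Initialize: cur_max = -inf
Entering loop: for y in seq:
After iteration 1: y = 6, filtered = [6], cur_max = 6
After iteration 2: y = 3, filtered = [6, 6], cur_max = 6
After iteration 3: y = 11, filtered = [6, 6, 11], cur_max = 11
After iteration 4: y = 8, filtered = [6, 6, 11, 11], cur_max = 11
After iteration 5: y = 5, filtered = [6, 6, 11, 11, 11], cur_max = 11
After iteration 6: y = 6, filtered = [6, 6, 11, 11, 11, 11], cur_max = 11
After iteration 7: y = 12, filtered = [6, 6, 11, 11, 11, 11, 12], cur_max = 12
Loop ends.
filtered[-1] = 12

Final answer: 12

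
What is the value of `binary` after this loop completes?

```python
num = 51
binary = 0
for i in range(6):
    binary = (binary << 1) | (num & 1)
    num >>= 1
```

Let's trace through this code step by step.

Initialize: num = 51
Initialize: binary = 0
Entering loop: for i in range(6):
After iteration 1: i = 0, num = 25, binary = 1
After iteration 2: i = 1, num = 12, binary = 3
After iteration 3: i = 2, num = 6, binary = 6
After iteration 4: i = 3, num = 3, binary = 12
After iteration 5: i = 4, num = 1, binary = 25
After iteration 6: i = 5, num = 0, binary = 51
Loop ends.

Final answer: 51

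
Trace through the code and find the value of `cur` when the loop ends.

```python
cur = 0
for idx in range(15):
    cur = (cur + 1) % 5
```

Let's trace through this code step by step.

Initialize: cur = 0
Entering loop: for idx in range(15):
After iteration 1: idx = 0, cur = 1
After iteration 2: idx = 1, cur = 2
After iteration 3: idx = 2, cur = 3
After iteration 4: idx = 3, cur = 4
After iteration 5: idx = 4, cur = 0
After iteration 6: idx = 5, cur = 1
After iteration 7: idx = 6, cur = 2
After iteration 8: idx = 7, cur = 3
After iteration 9: idx = 8, cur = 4
After iteration 10: idx = 9, cur = 0
After iteration 11: idx = 10, cur = 1
After iteration 12: idx = 11, cur = 2
After iteration 13: idx = 12, cur = 3
After iteration 14: idx = 13, cur = 4
After iteration 15: idx = 14, cur = 0
Loop ends.

Final answer: 0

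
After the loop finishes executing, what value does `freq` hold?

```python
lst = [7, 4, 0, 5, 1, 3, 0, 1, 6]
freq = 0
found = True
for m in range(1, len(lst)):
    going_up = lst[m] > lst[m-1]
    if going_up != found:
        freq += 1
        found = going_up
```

Let's trace through this code step by step.

Initialize: lst = [7, 4, 0, 5, 1, 3, 0, 1, 6]
Initialize: freq = 0
Initialize: found = True
Entering loop: for m in range(1, len(lst)):
After iteration 1: m = 1, freq = 1, found = False, going_up = False
After iteration 2: m = 2, freq = 1, found = False, going_up = False
After iteration 3: m = 3, freq = 2, found = True, going_up = True
After iteration 4: m = 4, freq = 3, found = False, going_up = False
After iteration 5: m = 5, freq = 4, found = True, going_up = True
After iteration 6: m = 6, freq = 5, found = False, going_up = False
After iteration 7: m = 7, freq = 6, found = True, going_up = True
After iteration 8: m = 8, freq = 6, found = True, going_up = True
Loop ends.

Final answer: 6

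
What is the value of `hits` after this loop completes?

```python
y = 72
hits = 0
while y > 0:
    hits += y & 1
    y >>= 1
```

Let's trace through this code step by step.

Initialize: y = 72
Initialize: hits = 0
Entering loop: while y > 0:
After iteration 1: y = 36, hits = 0
After iteration 2: y = 18, hits = 0
After iteration 3: y = 9, hits = 0
After iteration 4: y = 4, hits = 1
After iteration 5: y = 2, hits = 1
After iteration 6: y = 1, hits = 1
After iteration 7: y = 0, hits = 2
Loop ends.

Final answer: 2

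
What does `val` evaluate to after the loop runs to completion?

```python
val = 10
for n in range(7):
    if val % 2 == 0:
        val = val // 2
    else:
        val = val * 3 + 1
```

Let's trace through this code step by step.

Initialize: val = 10
Entering loop: for n in range(7):
After iteration 1: n = 0, val = 5
After iteration 2: n = 1, val = 16
After iteration 3: n = 2, val = 8
After iteration 4: n = 3, val = 4
After iteration 5: n = 4, val = 2
After iteration 6: n = 5, val = 1
After iteration 7: n = 6, val = 4
Loop ends.

Final answer: 4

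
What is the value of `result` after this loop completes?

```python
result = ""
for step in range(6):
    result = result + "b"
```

Let's trace through this code step by step.

Initialize: result = ''
Entering loop: for step in range(6):
After iteration 1: step = 0, result = 'b'
After iteration 2: step = 1, result = 'bb'
After iteration 3: step = 2, result = 'bbb'
After iteration 4: step = 3, result = 'bbbb'
After iteration 5: step = 4, result = 'bbbbb'
After iteration 6: step = 5, result = 'bbbbbb'
Loop ends.

Final answer: 'bbbbbb'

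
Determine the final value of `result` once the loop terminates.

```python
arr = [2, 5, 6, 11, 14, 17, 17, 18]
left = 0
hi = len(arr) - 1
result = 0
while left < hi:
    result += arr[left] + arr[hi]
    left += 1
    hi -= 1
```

Let's trace through this code step by step.

Initialize: arr = [2, 5, 6, 11, 14, 17, 17, 18]
Initialize: left = 0
Initialize: hi = 7
Initialize: result = 0
Entering loop: while left < hi:
After iteration 1: left = 1, hi = 6, result = 20
After iteration 2: left = 2, hi = 5, result = 42
After iteration 3: left = 3, hi = 4, result = 65
After iteration 4: left = 4, hi = 3, result = 90
Loop ends.

Final answer: 90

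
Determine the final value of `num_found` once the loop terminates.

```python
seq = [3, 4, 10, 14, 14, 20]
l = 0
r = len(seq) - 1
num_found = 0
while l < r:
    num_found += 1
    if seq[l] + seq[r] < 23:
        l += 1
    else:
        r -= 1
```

Let's trace through this code step by step.

Initialize: seq = [3, 4, 10, 14, 14, 20]
Initialize: l = 0
Initialize: r = 5
Initialize: num_found = 0
Entering loop: while l < r:
After iteration 1: l = 0, r = 4, num_found = 1
After iteration 2: l = 1, r = 4, num_found = 2
After iteration 3: l = 2, r = 4, num_found = 3
After iteration 4: l = 2, r = 3, num_found = 4
After iteration 5: l = 2, r = 2, num_found = 5
Loop ends.

Final answer: 5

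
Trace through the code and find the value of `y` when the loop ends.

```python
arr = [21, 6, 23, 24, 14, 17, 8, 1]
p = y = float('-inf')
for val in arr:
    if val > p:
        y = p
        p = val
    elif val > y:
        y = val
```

Let's trace through this code step by step.

Initialize: arr = [21, 6, 23, 24, 14, 17, 8, 1]
Initialize: p = -inf
Initialize: y = -inf
Entering loop: for val in arr:
After iteration 1: val = 21, p = 21, y = -inf
After iteration 2: val = 6, p = 21, y = 6
After iteration 3: val = 23, p = 23, y = 21
After iteration 4: val = 24, p = 24, y = 23
After iteration 5: val = 14, p = 24, y = 23
After iteration 6: val = 17, p = 24, y = 23
After iteration 7: val = 8, p = 24, y = 23
After iteration 8: val = 1, p = 24, y = 23
Loop ends.

Final answer: 23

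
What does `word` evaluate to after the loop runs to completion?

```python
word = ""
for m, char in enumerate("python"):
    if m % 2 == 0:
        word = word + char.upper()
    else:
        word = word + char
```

Let's trace through this code step by step.

Initialize: word = ''
Entering loop: for m, char in enumerate("python"):
After iteration 1: m = 0, char = 'p', word = 'P'
After iteration 2: m = 1, char = 'y', word = 'Py'
After iteration 3: m = 2, char = 't', word = 'PyT'
After iteration 4: m = 3, char = 'h', word = 'PyTh'
After iteration 5: m = 4, char = 'o', word = 'PyThO'
After iteration 6: m = 5, char = 'n', word = 'PyThOn'
Loop ends.

Final answer: 'PyThOn'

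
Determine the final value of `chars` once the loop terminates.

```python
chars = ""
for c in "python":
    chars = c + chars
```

Let's trace through this code step by step.

Initialize: chars = ''
Entering loop: for c in "python":
After iteration 1: c = 'p', chars = 'p'
After iteration 2: c = 'y', chars = 'yp'
After iteration 3: c = 't', chars = 'typ'
After iteration 4: c = 'h', chars = 'htyp'
After iteration 5: c = 'o', chars = 'ohtyp'
After iteration 6: c = 'n', chars = 'nohtyp'
Loop ends.

Final answer: 'nohtyp'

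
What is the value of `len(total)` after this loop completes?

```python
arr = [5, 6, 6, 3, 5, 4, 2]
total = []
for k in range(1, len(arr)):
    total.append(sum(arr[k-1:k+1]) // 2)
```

Let's trace through this code step by step.

Initialize: arr = [5, 6, 6, 3, 5, 4, 2]
Initialize: total = []
Entering loop: for k in range(1, len(arr)):
After iteration 1: k = 1, total = [5]
After iteration 2: k = 2, total = [5, 6]
After iteration 3: k = 3, total = [5, 6, 4]
After iteration 4: k = 4, total = [5, 6, 4, 4]
After iteration 5: k = 5, total = [5, 6, 4, 4, 4]
After iteration 6: k = 6, total = [5, 6, 4, 4, 4, 3]
Loop ends.
len(total) = 6

Final answer: 6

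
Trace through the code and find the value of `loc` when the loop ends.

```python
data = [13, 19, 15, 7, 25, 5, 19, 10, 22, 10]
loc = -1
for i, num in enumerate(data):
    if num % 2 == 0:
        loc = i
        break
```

Let's trace through this code step by step.

Initialize: data = [13, 19, 15, 7, 25, 5, 19, 10, 22, 10]
Initialize: loc = -1
Entering loop: for i, num in enumerate(data):
After iteration 1: i = 0, num = 13, loc = -1
After iteration 2: i = 1, num = 19, loc = -1
After iteration 3: i = 2, num = 15, loc = -1
After iteration 4: i = 3, num = 7, loc = -1
After iteration 5: i = 4, num = 25, loc = -1
After iteration 6: i = 5, num = 5, loc = -1
After iteration 7: i = 6, num = 19, loc = -1
After iteration 8: i = 7, num = 10, loc = 7
Loop ends.

Final answer: 7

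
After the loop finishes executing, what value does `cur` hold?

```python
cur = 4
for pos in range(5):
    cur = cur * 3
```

Let's trace through this code step by step.

Initialize: cur = 4
Entering loop: for pos in range(5):
After iteration 1: pos = 0, cur = 12
After iteration 2: pos = 1, cur = 36
After iteration 3: pos = 2, cur = 108
After iteration 4: pos = 3, cur = 324
After iteration 5: pos = 4, cur = 972
Loop ends.

Final answer: 972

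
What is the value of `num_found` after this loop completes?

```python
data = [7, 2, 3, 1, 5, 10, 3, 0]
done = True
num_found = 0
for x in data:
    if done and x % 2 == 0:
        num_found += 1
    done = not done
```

Let's trace through this code step by step.

Initialize: data = [7, 2, 3, 1, 5, 10, 3, 0]
Initialize: done = True
Initialize: num_found = 0
Entering loop: for x in data:
After iteration 1: x = 7, done = False, num_found = 0
After iteration 2: x = 2, done = True, num_found = 0
After iteration 3: x = 3, done = False, num_found = 0
After iteration 4: x = 1, done = True, num_found = 0
After iteration 5: x = 5, done = False, num_found = 0
After iteration 6: x = 10, done = True, num_found = 0
After iteration 7: x = 3, done = False, num_found = 0
After iteration 8: x = 0, done = True, num_found = 0
Loop ends.

Final answer: 0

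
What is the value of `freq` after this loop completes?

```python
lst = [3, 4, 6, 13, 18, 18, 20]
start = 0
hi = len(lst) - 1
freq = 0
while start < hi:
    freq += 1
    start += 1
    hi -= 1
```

Let's trace through this code step by step.

Initialize: lst = [3, 4, 6, 13, 18, 18, 20]
Initialize: start = 0
Initialize: hi = 6
Initialize: freq = 0
Entering loop: while start < hi:
After iteration 1: start = 1, hi = 5, freq = 1
After iteration 2: start = 2, hi = 4, freq = 2
After iteration 3: start = 3, hi = 3, freq = 3
Loop ends.

Final answer: 3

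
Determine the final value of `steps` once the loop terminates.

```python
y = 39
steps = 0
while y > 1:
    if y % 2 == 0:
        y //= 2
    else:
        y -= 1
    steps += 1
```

Let's trace through this code step by step.

Initialize: y = 39
Initialize: steps = 0
Entering loop: while y > 1:
After iteration 1: y = 38, steps = 1
After iteration 2: y = 19, steps = 2
After iteration 3: y = 18, steps = 3
After iteration 4: y = 9, steps = 4
After iteration 5: y = 8, steps = 5
After iteration 6: y = 4, steps = 6
After iteration 7: y = 2, steps = 7
After iteration 8: y = 1, steps = 8
Loop ends.

Final answer: 8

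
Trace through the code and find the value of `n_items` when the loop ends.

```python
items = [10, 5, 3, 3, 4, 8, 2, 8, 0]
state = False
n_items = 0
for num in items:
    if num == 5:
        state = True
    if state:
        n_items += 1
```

Let's trace through this code step by step.

Initialize: items = [10, 5, 3, 3, 4, 8, 2, 8, 0]
Initialize: state = False
Initialize: n_items = 0
Entering loop: for num in items:
After iteration 1: num = 10, state = False, n_items = 0
After iteration 2: num = 5, state = True, n_items = 1
After iteration 3: num = 3, state = True, n_items = 2
After iteration 4: num = 3, state = True, n_items = 3
After iteration 5: num = 4, state = True, n_items = 4
After iteration 6: num = 8, state = True, n_items = 5
After iteration 7: num = 2, state = True, n_items = 6
After iteration 8: num = 8, state = True, n_items = 7
After iteration 9: num = 0, state = True, n_items = 8
Loop ends.

Final answer: 8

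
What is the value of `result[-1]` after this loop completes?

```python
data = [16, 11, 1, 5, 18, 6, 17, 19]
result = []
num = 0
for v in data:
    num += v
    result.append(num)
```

Let's trace through this code step by step.

Initialize: data = [16, 11, 1, 5, 18, 6, 17, 19]
Initialize: result = []
Initialize: num = 0
Entering loop: for v in data:
After iteration 1: v = 16, result = [16], num = 16
After iteration 2: v = 11, result = [16, 27], num = 27
After iteration 3: v = 1, result = [16, 27, 28], num = 28
After iteration 4: v = 5, result = [16, 27, 28, 33], num = 33
After iteration 5: v = 18, result = [16, 27, 28, 33, 51], num = 51
After iteration 6: v = 6, result = [16, 27, 28, 33, 51, 57], num = 57
After iteration 7: v = 17, result = [16, 27, 28, 33, 51, 57, 74], num = 74
After iteration 8: v = 19, result = [16, 27, 28, 33, 51, 57, 74, 93], num = 93
Loop ends.
result[-1] = 93

Final answer: 93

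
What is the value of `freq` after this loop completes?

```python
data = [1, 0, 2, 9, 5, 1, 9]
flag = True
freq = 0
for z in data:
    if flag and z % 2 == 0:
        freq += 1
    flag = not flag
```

Let's trace through this code step by step.

Initialize: data = [1, 0, 2, 9, 5, 1, 9]
Initialize: flag = True
Initialize: freq = 0
Entering loop: for z in data:
After iteration 1: z = 1, flag = False, freq = 0
After iteration 2: z = 0, flag = True, freq = 0
After iteration 3: z = 2, flag = False, freq = 1
After iteration 4: z = 9, flag = True, freq = 1
After iteration 5: z = 5, flag = False, freq = 1
After iteration 6: z = 1, flag = True, freq = 1
After iteration 7: z = 9, flag = False, freq = 1
Loop ends.

Final answer: 1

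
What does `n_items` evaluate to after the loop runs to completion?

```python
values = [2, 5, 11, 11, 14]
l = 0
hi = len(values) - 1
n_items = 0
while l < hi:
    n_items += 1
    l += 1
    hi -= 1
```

Let's trace through this code step by step.

Initialize: values = [2, 5, 11, 11, 14]
Initialize: l = 0
Initialize: hi = 4
Initialize: n_items = 0
Entering loop: while l < hi:
After iteration 1: l = 1, hi = 3, n_items = 1
After iteration 2: l = 2, hi = 2, n_items = 2
Loop ends.

Final answer: 2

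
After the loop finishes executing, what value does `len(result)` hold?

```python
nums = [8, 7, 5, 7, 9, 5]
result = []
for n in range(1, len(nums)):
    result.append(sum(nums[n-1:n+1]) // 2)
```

Let's trace through this code step by step.

Initialize: nums = [8, 7, 5, 7, 9, 5]
Initialize: result = []
Entering loop: for n in range(1, len(nums)):
After iteration 1: n = 1, result = [7]
After iteration 2: n = 2, result = [7, 6]
After iteration 3: n = 3, result = [7, 6, 6]
After iteration 4: n = 4, result = [7, 6, 6, 8]
After iteration 5: n = 5, result = [7, 6, 6, 8, 7]
Loop ends.
len(result) = 5

Final answer: 5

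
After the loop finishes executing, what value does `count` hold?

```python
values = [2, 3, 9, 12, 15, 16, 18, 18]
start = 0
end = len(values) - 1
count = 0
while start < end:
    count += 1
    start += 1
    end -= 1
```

Let's trace through this code step by step.

Initialize: values = [2, 3, 9, 12, 15, 16, 18, 18]
Initialize: start = 0
Initialize: end = 7
Initialize: count = 0
Entering loop: while start < end:
After iteration 1: start = 1, end = 6, count = 1
After iteration 2: start = 2, end = 5, count = 2
After iteration 3: start = 3, end = 4, count = 3
After iteration 4: start = 4, end = 3, count = 4
Loop ends.

Final answer: 4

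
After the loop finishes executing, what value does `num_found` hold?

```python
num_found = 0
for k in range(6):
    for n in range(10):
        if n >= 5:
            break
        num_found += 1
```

Let's trace through this code step by step.

Initialize: num_found = 0
Entering loop: for k in range(6):
After iteration 1: k = 0, num_found = 5
After iteration 2: k = 1, num_found = 10
After iteration 3: k = 2, num_found = 15
After iteration 4: k = 3, num_found = 20
After iteration 5: k = 4, num_found = 25
After iteration 6: k = 5, num_found = 30
Loop ends.

Final answer: 30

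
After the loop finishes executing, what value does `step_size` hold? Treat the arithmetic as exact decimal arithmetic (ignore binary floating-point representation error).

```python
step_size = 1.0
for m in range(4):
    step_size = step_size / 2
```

Let's trace through this code step by step.

Initialize: step_size = 1.0
Entering loop: for m in range(4):
After iteration 1: m = 0, step_size = 0.5
After iteration 2: m = 1, step_size = 0.25
After iteration 3: m = 2, step_size = 0.125
After iteration 4: m = 3, step_size = 0.0625
Loop ends.

Final answer: 0.0625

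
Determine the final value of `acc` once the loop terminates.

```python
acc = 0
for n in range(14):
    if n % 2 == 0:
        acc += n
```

Let's trace through this code step by step.

Initialize: acc = 0
Entering loop: for n in range(14):
After iteration 1: n = 0, acc = 0
After iteration 2: n = 1, acc = 0
After iteration 3: n = 2, acc = 2
After iteration 4: n = 3, acc = 2
After iteration 5: n = 4, acc = 6
After iteration 6: n = 5, acc = 6
After iteration 7: n = 6, acc = 12
After iteration 8: n = 7, acc = 12
After iteration 9: n = 8, acc = 20
After iteration 10: n = 9, acc = 20
After iteration 11: n = 10, acc = 30
After iteration 12: n = 11, acc = 30
After iteration 13: n = 12, acc = 42
After iteration 14: n = 13, acc = 42
Loop ends.

Final answer: 42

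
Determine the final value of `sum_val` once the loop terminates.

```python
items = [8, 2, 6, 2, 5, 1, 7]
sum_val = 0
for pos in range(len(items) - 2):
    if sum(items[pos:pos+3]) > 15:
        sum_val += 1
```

Let's trace through this code step by step.

Initialize: items = [8, 2, 6, 2, 5, 1, 7]
Initialize: sum_val = 0
Entering loop: for pos in range(len(items) - 2):
After iteration 1: pos = 0, sum_val = 1
After iteration 2: pos = 1, sum_val = 1
After iteration 3: pos = 2, sum_val = 1
After iteration 4: pos = 3, sum_val = 1
After iteration 5: pos = 4, sum_val = 1
Loop ends.

Final answer: 1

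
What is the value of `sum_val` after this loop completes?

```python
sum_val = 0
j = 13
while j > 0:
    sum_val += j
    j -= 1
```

Let's trace through this code step by step.

Initialize: sum_val = 0
Initialize: j = 13
Entering loop: while j > 0:
After iteration 1: sum_val = 13, j = 12
After iteration 2: sum_val = 25, j = 11
After iteration 3: sum_val = 36, j = 10
After iteration 4: sum_val = 46, j = 9
After iteration 5: sum_val = 55, j = 8
After iteration 6: sum_val = 63, j = 7
After iteration 7: sum_val = 70, j = 6
After iteration 8: sum_val = 76, j = 5
After iteration 9: sum_val = 81, j = 4
After iteration 10: sum_val = 85, j = 3
After iteration 11: sum_val = 88, j = 2
After iteration 12: sum_val = 90, j = 1
After iteration 13: sum_val = 91, j = 0
Loop ends.

Final answer: 91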